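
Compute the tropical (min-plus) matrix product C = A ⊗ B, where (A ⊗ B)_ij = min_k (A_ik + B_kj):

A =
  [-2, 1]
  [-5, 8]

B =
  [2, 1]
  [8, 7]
A ⊗ B =
  [0, -1]
  [-3, -4]

Apply the min-plus product entry-by-entry:
  C[0][0] = min over k of (A[0][0] + B[0][0] = -2 + 2 = 0, A[0][1] + B[1][0] = 1 + 8 = 9) = 0 (attained at k = 0)
  C[0][1] = min over k of (A[0][0] + B[0][1] = -2 + 1 = -1, A[0][1] + B[1][1] = 1 + 7 = 8) = -1 (attained at k = 0)
  C[1][0] = min over k of (A[1][0] + B[0][0] = -5 + 2 = -3, A[1][1] + B[1][0] = 8 + 8 = 16) = -3 (attained at k = 0)
  C[1][1] = min over k of (A[1][0] + B[0][1] = -5 + 1 = -4, A[1][1] + B[1][1] = 8 + 7 = 15) = -4 (attained at k = 0)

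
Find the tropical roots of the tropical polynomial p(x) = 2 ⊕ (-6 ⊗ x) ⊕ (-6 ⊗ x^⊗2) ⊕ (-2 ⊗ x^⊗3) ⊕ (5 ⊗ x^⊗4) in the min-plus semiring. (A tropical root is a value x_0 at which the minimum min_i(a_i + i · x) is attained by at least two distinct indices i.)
Roots: {-7, -4, 0, 8}

Each tropical root is a break point of the lower envelope of the lines y = a_i + i · x (there are 5 lines, with slopes 0, 1, ..., 4). Only the lines that attain the minimum somewhere contribute to roots; other lines are dominated. Here the surviving (envelope) indices are i = 4, i = 3, i = 2, i = 1, i = 0.
Intersections between consecutive envelope lines give the roots: for adjacent envelope indices i < j the intersection is x = (a_i − a_j) / (j − i). Reading off the sorted break points: {-7, -4, 0, 8}.
Verification: at each break x_0, at least two indices attain the minimum of min_i(a_i + i · x_0).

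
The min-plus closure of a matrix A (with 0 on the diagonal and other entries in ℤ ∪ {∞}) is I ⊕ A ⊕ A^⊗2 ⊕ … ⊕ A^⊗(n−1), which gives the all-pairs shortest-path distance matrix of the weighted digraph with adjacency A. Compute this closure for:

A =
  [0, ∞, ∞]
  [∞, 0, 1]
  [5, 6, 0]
Closure =
  [0, ∞, ∞]
  [6, 0, 1]
  [5, 6, 0]

This is the Floyd-Warshall all-pairs shortest-path computation. For each intermediate vertex k = 0, 1, …, 2, update dist[i][j] ← min(dist[i][j], dist[i][k] + dist[k][j]). The final matrix gives, for each (i, j), the minimum total weight of any directed path from i to j (possibly empty when i = j).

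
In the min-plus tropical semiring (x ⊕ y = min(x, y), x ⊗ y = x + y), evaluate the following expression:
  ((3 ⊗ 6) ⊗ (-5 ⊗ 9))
((3 ⊗ 6) ⊗ (-5 ⊗ 9)) = 13

Expand innermost to outermost. Recall ⊕ takes the minimum of its arguments and ⊗ takes their sum. Working out the expression ((3 ⊗ 6) ⊗ (-5 ⊗ 9)) gives 13.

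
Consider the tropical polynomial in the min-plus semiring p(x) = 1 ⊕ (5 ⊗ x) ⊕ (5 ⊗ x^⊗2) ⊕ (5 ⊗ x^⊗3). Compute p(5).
p(5) = 1

A tropical monomial a ⊗ x^⊗i evaluates to a + i · x. Evaluating each term at x = 5:
  Term 0 contributes 1 + 0 · 5 = 1
  Term 1 contributes 5 + 1 · 5 = 10
  Term 2 contributes 5 + 2 · 5 = 15
  Term 3 contributes 5 + 3 · 5 = 20
p(5) = ⊕ of these = min[1, 10, 15, 20] = 1.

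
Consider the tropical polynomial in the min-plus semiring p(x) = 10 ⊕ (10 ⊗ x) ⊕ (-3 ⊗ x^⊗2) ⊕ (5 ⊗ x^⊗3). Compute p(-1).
p(-1) = -5

A tropical monomial a ⊗ x^⊗i evaluates to a + i · x. Evaluating each term at x = -1:
  Term 0 contributes 10 + 0 · -1 = 10
  Term 1 contributes 10 + 1 · -1 = 9
  Term 2 contributes -3 + 2 · -1 = -5
  Term 3 contributes 5 + 3 · -1 = 2
p(-1) = ⊕ of these = min[10, 9, -5, 2] = -5.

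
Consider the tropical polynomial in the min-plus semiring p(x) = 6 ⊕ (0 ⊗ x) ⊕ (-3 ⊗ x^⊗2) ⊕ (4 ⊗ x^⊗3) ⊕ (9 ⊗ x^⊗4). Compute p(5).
p(5) = 5

A tropical monomial a ⊗ x^⊗i evaluates to a + i · x. Evaluating each term at x = 5:
  Term 0 contributes 6 + 0 · 5 = 6
  Term 1 contributes 0 + 1 · 5 = 5
  Term 2 contributes -3 + 2 · 5 = 7
  Term 3 contributes 4 + 3 · 5 = 19
  Term 4 contributes 9 + 4 · 5 = 29
p(5) = ⊕ of these = min[6, 5, 7, 19, 29] = 5.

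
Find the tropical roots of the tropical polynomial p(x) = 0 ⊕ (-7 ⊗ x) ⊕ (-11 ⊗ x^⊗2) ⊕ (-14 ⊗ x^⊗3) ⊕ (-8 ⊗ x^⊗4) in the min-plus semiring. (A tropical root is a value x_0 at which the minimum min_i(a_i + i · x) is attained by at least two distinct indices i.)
Roots: {-6, 3, 4, 7}

Each tropical root is a break point of the lower envelope of the lines y = a_i + i · x (there are 5 lines, with slopes 0, 1, ..., 4). Only the lines that attain the minimum somewhere contribute to roots; other lines are dominated. Here the surviving (envelope) indices are i = 4, i = 3, i = 2, i = 1, i = 0.
Intersections between consecutive envelope lines give the roots: for adjacent envelope indices i < j the intersection is x = (a_i − a_j) / (j − i). Reading off the sorted break points: {-6, 3, 4, 7}.
Verification: at each break x_0, at least two indices attain the minimum of min_i(a_i + i · x_0).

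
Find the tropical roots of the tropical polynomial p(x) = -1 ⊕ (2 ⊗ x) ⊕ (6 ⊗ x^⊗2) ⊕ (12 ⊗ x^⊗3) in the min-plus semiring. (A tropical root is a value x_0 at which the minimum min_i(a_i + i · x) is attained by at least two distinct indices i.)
Roots: {-6, -4, -3}

Each tropical root is a break point of the lower envelope of the lines y = a_i + i · x (there are 4 lines, with slopes 0, 1, ..., 3). Only the lines that attain the minimum somewhere contribute to roots; other lines are dominated. Here the surviving (envelope) indices are i = 3, i = 2, i = 1, i = 0.
Intersections between consecutive envelope lines give the roots: for adjacent envelope indices i < j the intersection is x = (a_i − a_j) / (j − i). Reading off the sorted break points: {-6, -4, -3}.
Verification: at each break x_0, at least two indices attain the minimum of min_i(a_i + i · x_0).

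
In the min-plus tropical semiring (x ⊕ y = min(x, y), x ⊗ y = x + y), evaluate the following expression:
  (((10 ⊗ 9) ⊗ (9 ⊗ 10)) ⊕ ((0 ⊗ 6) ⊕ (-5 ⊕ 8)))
(((10 ⊗ 9) ⊗ (9 ⊗ 10)) ⊕ ((0 ⊗ 6) ⊕ (-5 ⊕ 8))) = -5

Expand innermost to outermost. Recall ⊕ takes the minimum of its arguments and ⊗ takes their sum. Working out the expression (((10 ⊗ 9) ⊗ (9 ⊗ 10)) ⊕ ((0 ⊗ 6) ⊕ (-5 ⊕ 8))) gives -5.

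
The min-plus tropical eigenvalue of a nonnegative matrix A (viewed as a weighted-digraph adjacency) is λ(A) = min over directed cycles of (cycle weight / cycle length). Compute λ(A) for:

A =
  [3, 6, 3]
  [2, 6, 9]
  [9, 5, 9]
λ(A) = 3

Enumerate directed cycles and compute their means (weight / length). Sample:
  cycle 0 → 0: weight = 3, length = 1, mean = 3/1 ≈ 3.000
  cycle 1 → 1: weight = 6, length = 1, mean = 6/1 ≈ 6.000
  cycle 2 → 2: weight = 9, length = 1, mean = 9/1 ≈ 9.000
  cycle 0 → 1 → 0: weight = 8, length = 2, mean = 8/2 ≈ 4.000
  cycle 0 → 2 → 0: weight = 12, length = 2, mean = 12/2 ≈ 6.000
  cycle 1 → 0 → 1: weight = 8, length = 2, mean = 8/2 ≈ 4.000
Minimum mean = 3.000, attained e.g. along the cycle 0 → 0 with weight 3 and length 1. So λ(A) = 3/1 = 3.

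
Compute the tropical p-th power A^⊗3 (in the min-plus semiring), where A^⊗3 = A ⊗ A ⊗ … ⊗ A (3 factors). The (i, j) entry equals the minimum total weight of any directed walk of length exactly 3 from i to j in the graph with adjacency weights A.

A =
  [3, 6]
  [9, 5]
A^⊗3 =
  [9, 12]
  [15, 15]

Each entry (A^⊗3)_ij equals the minimum over all length-3 walks i = v_0 → v_1 → … → v_3 = j of Σ_t A[v_t][v_{t+1}]. For example, for (i, j) = (0, 1) we minimise over 4 possible intermediate vertex sequences; the minimum is 12, attained along the walk 0 → 0 → 0 → 1.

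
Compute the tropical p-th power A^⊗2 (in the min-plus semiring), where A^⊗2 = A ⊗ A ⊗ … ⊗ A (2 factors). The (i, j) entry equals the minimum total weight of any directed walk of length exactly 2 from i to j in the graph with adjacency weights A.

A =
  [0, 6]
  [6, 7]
A^⊗2 =
  [0, 6]
  [6, 12]

Each entry (A^⊗2)_ij equals the minimum over all length-2 walks i = v_0 → v_1 → … → v_2 = j of Σ_t A[v_t][v_{t+1}]. For example, for (i, j) = (0, 1) we minimise over 2 possible intermediate vertex sequences; the minimum is 6, attained along the walk 0 → 0 → 1.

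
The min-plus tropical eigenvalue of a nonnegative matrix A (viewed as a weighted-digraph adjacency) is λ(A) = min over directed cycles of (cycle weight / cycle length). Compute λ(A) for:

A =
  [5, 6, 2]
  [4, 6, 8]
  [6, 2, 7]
λ(A) = 8/3

Enumerate directed cycles and compute their means (weight / length). Sample:
  cycle 0 → 0: weight = 5, length = 1, mean = 5/1 ≈ 5.000
  cycle 1 → 1: weight = 6, length = 1, mean = 6/1 ≈ 6.000
  cycle 2 → 2: weight = 7, length = 1, mean = 7/1 ≈ 7.000
  cycle 0 → 1 → 0: weight = 10, length = 2, mean = 10/2 ≈ 5.000
  cycle 0 → 2 → 0: weight = 8, length = 2, mean = 8/2 ≈ 4.000
  cycle 1 → 0 → 1: weight = 10, length = 2, mean = 10/2 ≈ 5.000
Minimum mean = 2.667, attained e.g. along the cycle 0 → 2 → 1 → 0 with weight 8 and length 3. So λ(A) = 8/3 = 8/3.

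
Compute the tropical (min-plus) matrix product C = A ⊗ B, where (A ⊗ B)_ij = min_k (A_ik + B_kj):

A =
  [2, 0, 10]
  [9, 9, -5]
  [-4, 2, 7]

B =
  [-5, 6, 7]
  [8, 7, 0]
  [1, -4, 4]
A ⊗ B =
  [-3, 6, 0]
  [-4, -9, -1]
  [-9, 2, 2]

Apply the min-plus product entry-by-entry:
  C[0][0] = min over k of (A[0][0] + B[0][0] = 2 + -5 = -3, A[0][1] + B[1][0] = 0 + 8 = 8, A[0][2] + B[2][0] = 10 + 1 = 11) = -3 (attained at k = 0)
  C[0][1] = min over k of (A[0][0] + B[0][1] = 2 + 6 = 8, A[0][1] + B[1][1] = 0 + 7 = 7, A[0][2] + B[2][1] = 10 + -4 = 6) = 6 (attained at k = 2)
  C[0][2] = min over k of (A[0][0] + B[0][2] = 2 + 7 = 9, A[0][1] + B[1][2] = 0 + 0 = 0, A[0][2] + B[2][2] = 10 + 4 = 14) = 0 (attained at k = 1)
  C[1][0] = min over k of (A[1][0] + B[0][0] = 9 + -5 = 4, A[1][1] + B[1][0] = 9 + 8 = 17, A[1][2] + B[2][0] = -5 + 1 = -4) = -4 (attained at k = 2)
  C[1][1] = min over k of (A[1][0] + B[0][1] = 9 + 6 = 15, A[1][1] + B[1][1] = 9 + 7 = 16, A[1][2] + B[2][1] = -5 + -4 = -9) = -9 (attained at k = 2)
  C[1][2] = min over k of (A[1][0] + B[0][2] = 9 + 7 = 16, A[1][1] + B[1][2] = 9 + 0 = 9, A[1][2] + B[2][2] = -5 + 4 = -1) = -1 (attained at k = 2)
  C[2][0] = min over k of (A[2][0] + B[0][0] = -4 + -5 = -9, A[2][1] + B[1][0] = 2 + 8 = 10, A[2][2] + B[2][0] = 7 + 1 = 8) = -9 (attained at k = 0)
  C[2][1] = min over k of (A[2][0] + B[0][1] = -4 + 6 = 2, A[2][1] + B[1][1] = 2 + 7 = 9, A[2][2] + B[2][1] = 7 + -4 = 3) = 2 (attained at k = 0)
  C[2][2] = min over k of (A[2][0] + B[0][2] = -4 + 7 = 3, A[2][1] + B[1][2] = 2 + 0 = 2, A[2][2] + B[2][2] = 7 + 4 = 11) = 2 (attained at k = 1)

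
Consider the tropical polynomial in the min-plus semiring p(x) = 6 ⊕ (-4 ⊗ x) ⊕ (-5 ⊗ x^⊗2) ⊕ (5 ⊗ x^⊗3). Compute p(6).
p(6) = 2

A tropical monomial a ⊗ x^⊗i evaluates to a + i · x. Evaluating each term at x = 6:
  Term 0 contributes 6 + 0 · 6 = 6
  Term 1 contributes -4 + 1 · 6 = 2
  Term 2 contributes -5 + 2 · 6 = 7
  Term 3 contributes 5 + 3 · 6 = 23
p(6) = ⊕ of these = min[6, 2, 7, 23] = 2.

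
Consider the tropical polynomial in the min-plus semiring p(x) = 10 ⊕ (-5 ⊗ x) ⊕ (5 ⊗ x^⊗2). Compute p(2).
p(2) = -3

A tropical monomial a ⊗ x^⊗i evaluates to a + i · x. Evaluating each term at x = 2:
  Term 0 contributes 10 + 0 · 2 = 10
  Term 1 contributes -5 + 1 · 2 = -3
  Term 2 contributes 5 + 2 · 2 = 9
p(2) = ⊕ of these = min[10, -3, 9] = -3.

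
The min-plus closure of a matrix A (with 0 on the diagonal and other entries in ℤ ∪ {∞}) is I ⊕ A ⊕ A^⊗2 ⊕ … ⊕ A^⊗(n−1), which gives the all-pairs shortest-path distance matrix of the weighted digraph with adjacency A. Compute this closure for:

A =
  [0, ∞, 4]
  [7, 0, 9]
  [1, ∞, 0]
Closure =
  [0, ∞, 4]
  [7, 0, 9]
  [1, ∞, 0]

This is the Floyd-Warshall all-pairs shortest-path computation. For each intermediate vertex k = 0, 1, …, 2, update dist[i][j] ← min(dist[i][j], dist[i][k] + dist[k][j]). The final matrix gives, for each (i, j), the minimum total weight of any directed path from i to j (possibly empty when i = j).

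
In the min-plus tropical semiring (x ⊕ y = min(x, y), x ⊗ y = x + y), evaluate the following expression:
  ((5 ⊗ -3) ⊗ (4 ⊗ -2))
((5 ⊗ -3) ⊗ (4 ⊗ -2)) = 4

Expand innermost to outermost. Recall ⊕ takes the minimum of its arguments and ⊗ takes their sum. Working out the expression ((5 ⊗ -3) ⊗ (4 ⊗ -2)) gives 4.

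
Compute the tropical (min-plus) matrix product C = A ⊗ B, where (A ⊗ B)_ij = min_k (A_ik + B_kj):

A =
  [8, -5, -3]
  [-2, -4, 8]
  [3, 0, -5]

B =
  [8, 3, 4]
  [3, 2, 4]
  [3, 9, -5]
A ⊗ B =
  [-2, -3, -8]
  [-1, -2, 0]
  [-2, 2, -10]

Apply the min-plus product entry-by-entry:
  C[0][0] = min over k of (A[0][0] + B[0][0] = 8 + 8 = 16, A[0][1] + B[1][0] = -5 + 3 = -2, A[0][2] + B[2][0] = -3 + 3 = 0) = -2 (attained at k = 1)
  C[0][1] = min over k of (A[0][0] + B[0][1] = 8 + 3 = 11, A[0][1] + B[1][1] = -5 + 2 = -3, A[0][2] + B[2][1] = -3 + 9 = 6) = -3 (attained at k = 1)
  C[0][2] = min over k of (A[0][0] + B[0][2] = 8 + 4 = 12, A[0][1] + B[1][2] = -5 + 4 = -1, A[0][2] + B[2][2] = -3 + -5 = -8) = -8 (attained at k = 2)
  C[1][0] = min over k of (A[1][0] + B[0][0] = -2 + 8 = 6, A[1][1] + B[1][0] = -4 + 3 = -1, A[1][2] + B[2][0] = 8 + 3 = 11) = -1 (attained at k = 1)
  C[1][1] = min over k of (A[1][0] + B[0][1] = -2 + 3 = 1, A[1][1] + B[1][1] = -4 + 2 = -2, A[1][2] + B[2][1] = 8 + 9 = 17) = -2 (attained at k = 1)
  C[1][2] = min over k of (A[1][0] + B[0][2] = -2 + 4 = 2, A[1][1] + B[1][2] = -4 + 4 = 0, A[1][2] + B[2][2] = 8 + -5 = 3) = 0 (attained at k = 1)
  C[2][0] = min over k of (A[2][0] + B[0][0] = 3 + 8 = 11, A[2][1] + B[1][0] = 0 + 3 = 3, A[2][2] + B[2][0] = -5 + 3 = -2) = -2 (attained at k = 2)
  C[2][1] = min over k of (A[2][0] + B[0][1] = 3 + 3 = 6, A[2][1] + B[1][1] = 0 + 2 = 2, A[2][2] + B[2][1] = -5 + 9 = 4) = 2 (attained at k = 1)
  C[2][2] = min over k of (A[2][0] + B[0][2] = 3 + 4 = 7, A[2][1] + B[1][2] = 0 + 4 = 4, A[2][2] + B[2][2] = -5 + -5 = -10) = -10 (attained at k = 2)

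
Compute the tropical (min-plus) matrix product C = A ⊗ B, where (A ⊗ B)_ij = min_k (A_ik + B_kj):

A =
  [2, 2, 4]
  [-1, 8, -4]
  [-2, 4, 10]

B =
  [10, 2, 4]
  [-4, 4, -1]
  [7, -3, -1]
A ⊗ B =
  [-2, 1, 1]
  [3, -7, -5]
  [0, 0, 2]

Apply the min-plus product entry-by-entry:
  C[0][0] = min over k of (A[0][0] + B[0][0] = 2 + 10 = 12, A[0][1] + B[1][0] = 2 + -4 = -2, A[0][2] + B[2][0] = 4 + 7 = 11) = -2 (attained at k = 1)
  C[0][1] = min over k of (A[0][0] + B[0][1] = 2 + 2 = 4, A[0][1] + B[1][1] = 2 + 4 = 6, A[0][2] + B[2][1] = 4 + -3 = 1) = 1 (attained at k = 2)
  C[0][2] = min over k of (A[0][0] + B[0][2] = 2 + 4 = 6, A[0][1] + B[1][2] = 2 + -1 = 1, A[0][2] + B[2][2] = 4 + -1 = 3) = 1 (attained at k = 1)
  C[1][0] = min over k of (A[1][0] + B[0][0] = -1 + 10 = 9, A[1][1] + B[1][0] = 8 + -4 = 4, A[1][2] + B[2][0] = -4 + 7 = 3) = 3 (attained at k = 2)
  C[1][1] = min over k of (A[1][0] + B[0][1] = -1 + 2 = 1, A[1][1] + B[1][1] = 8 + 4 = 12, A[1][2] + B[2][1] = -4 + -3 = -7) = -7 (attained at k = 2)
  C[1][2] = min over k of (A[1][0] + B[0][2] = -1 + 4 = 3, A[1][1] + B[1][2] = 8 + -1 = 7, A[1][2] + B[2][2] = -4 + -1 = -5) = -5 (attained at k = 2)
  C[2][0] = min over k of (A[2][0] + B[0][0] = -2 + 10 = 8, A[2][1] + B[1][0] = 4 + -4 = 0, A[2][2] + B[2][0] = 10 + 7 = 17) = 0 (attained at k = 1)
  C[2][1] = min over k of (A[2][0] + B[0][1] = -2 + 2 = 0, A[2][1] + B[1][1] = 4 + 4 = 8, A[2][2] + B[2][1] = 10 + -3 = 7) = 0 (attained at k = 0)
  C[2][2] = min over k of (A[2][0] + B[0][2] = -2 + 4 = 2, A[2][1] + B[1][2] = 4 + -1 = 3, A[2][2] + B[2][2] = 10 + -1 = 9) = 2 (attained at k = 0)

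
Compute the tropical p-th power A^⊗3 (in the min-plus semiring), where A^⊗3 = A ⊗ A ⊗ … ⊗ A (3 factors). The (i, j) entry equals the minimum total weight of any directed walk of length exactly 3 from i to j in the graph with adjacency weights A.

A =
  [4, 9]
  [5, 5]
A^⊗3 =
  [12, 17]
  [13, 15]

Each entry (A^⊗3)_ij equals the minimum over all length-3 walks i = v_0 → v_1 → … → v_3 = j of Σ_t A[v_t][v_{t+1}]. For example, for (i, j) = (0, 1) we minimise over 4 possible intermediate vertex sequences; the minimum is 17, attained along the walk 0 → 0 → 0 → 1.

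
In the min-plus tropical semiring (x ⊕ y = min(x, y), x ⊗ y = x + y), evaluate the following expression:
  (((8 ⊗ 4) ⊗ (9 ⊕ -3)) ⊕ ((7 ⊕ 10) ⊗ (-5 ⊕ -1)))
(((8 ⊗ 4) ⊗ (9 ⊕ -3)) ⊕ ((7 ⊕ 10) ⊗ (-5 ⊕ -1))) = 2

Expand innermost to outermost. Recall ⊕ takes the minimum of its arguments and ⊗ takes their sum. Working out the expression (((8 ⊗ 4) ⊗ (9 ⊕ -3)) ⊕ ((7 ⊕ 10) ⊗ (-5 ⊕ -1))) gives 2.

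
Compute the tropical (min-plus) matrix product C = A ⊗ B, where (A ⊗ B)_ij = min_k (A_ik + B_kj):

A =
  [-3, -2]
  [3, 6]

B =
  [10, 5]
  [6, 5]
A ⊗ B =
  [4, 2]
  [12, 8]

Apply the min-plus product entry-by-entry:
  C[0][0] = min over k of (A[0][0] + B[0][0] = -3 + 10 = 7, A[0][1] + B[1][0] = -2 + 6 = 4) = 4 (attained at k = 1)
  C[0][1] = min over k of (A[0][0] + B[0][1] = -3 + 5 = 2, A[0][1] + B[1][1] = -2 + 5 = 3) = 2 (attained at k = 0)
  C[1][0] = min over k of (A[1][0] + B[0][0] = 3 + 10 = 13, A[1][1] + B[1][0] = 6 + 6 = 12) = 12 (attained at k = 1)
  C[1][1] = min over k of (A[1][0] + B[0][1] = 3 + 5 = 8, A[1][1] + B[1][1] = 6 + 5 = 11) = 8 (attained at k = 0)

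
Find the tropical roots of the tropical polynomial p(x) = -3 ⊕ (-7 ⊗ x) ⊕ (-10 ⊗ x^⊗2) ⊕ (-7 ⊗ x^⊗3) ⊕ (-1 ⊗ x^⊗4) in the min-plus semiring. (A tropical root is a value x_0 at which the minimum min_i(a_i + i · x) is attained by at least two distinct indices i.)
Roots: {-6, -3, 3, 4}

Each tropical root is a break point of the lower envelope of the lines y = a_i + i · x (there are 5 lines, with slopes 0, 1, ..., 4). Only the lines that attain the minimum somewhere contribute to roots; other lines are dominated. Here the surviving (envelope) indices are i = 4, i = 3, i = 2, i = 1, i = 0.
Intersections between consecutive envelope lines give the roots: for adjacent envelope indices i < j the intersection is x = (a_i − a_j) / (j − i). Reading off the sorted break points: {-6, -3, 3, 4}.
Verification: at each break x_0, at least two indices attain the minimum of min_i(a_i + i · x_0).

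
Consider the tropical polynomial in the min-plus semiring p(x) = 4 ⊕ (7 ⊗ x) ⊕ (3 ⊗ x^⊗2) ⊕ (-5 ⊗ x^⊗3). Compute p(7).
p(7) = 4

A tropical monomial a ⊗ x^⊗i evaluates to a + i · x. Evaluating each term at x = 7:
  Term 0 contributes 4 + 0 · 7 = 4
  Term 1 contributes 7 + 1 · 7 = 14
  Term 2 contributes 3 + 2 · 7 = 17
  Term 3 contributes -5 + 3 · 7 = 16
p(7) = ⊕ of these = min[4, 14, 17, 16] = 4.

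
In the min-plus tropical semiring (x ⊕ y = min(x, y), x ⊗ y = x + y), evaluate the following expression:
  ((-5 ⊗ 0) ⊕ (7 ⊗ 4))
((-5 ⊗ 0) ⊕ (7 ⊗ 4)) = -5

Expand innermost to outermost. Recall ⊕ takes the minimum of its arguments and ⊗ takes their sum. Working out the expression ((-5 ⊗ 0) ⊕ (7 ⊗ 4)) gives -5.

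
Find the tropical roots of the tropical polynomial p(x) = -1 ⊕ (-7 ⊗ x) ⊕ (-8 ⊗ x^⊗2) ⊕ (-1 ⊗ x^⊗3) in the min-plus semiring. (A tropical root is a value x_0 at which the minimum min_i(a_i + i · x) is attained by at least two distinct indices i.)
Roots: {-7, 1, 6}

Each tropical root is a break point of the lower envelope of the lines y = a_i + i · x (there are 4 lines, with slopes 0, 1, ..., 3). Only the lines that attain the minimum somewhere contribute to roots; other lines are dominated. Here the surviving (envelope) indices are i = 3, i = 2, i = 1, i = 0.
Intersections between consecutive envelope lines give the roots: for adjacent envelope indices i < j the intersection is x = (a_i − a_j) / (j − i). Reading off the sorted break points: {-7, 1, 6}.
Verification: at each break x_0, at least two indices attain the minimum of min_i(a_i + i · x_0).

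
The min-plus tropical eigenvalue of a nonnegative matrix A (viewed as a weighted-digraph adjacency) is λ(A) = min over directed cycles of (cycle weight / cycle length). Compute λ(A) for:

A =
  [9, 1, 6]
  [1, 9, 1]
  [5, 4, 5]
λ(A) = 1

Enumerate directed cycles and compute their means (weight / length). Sample:
  cycle 0 → 0: weight = 9, length = 1, mean = 9/1 ≈ 9.000
  cycle 1 → 1: weight = 9, length = 1, mean = 9/1 ≈ 9.000
  cycle 2 → 2: weight = 5, length = 1, mean = 5/1 ≈ 5.000
  cycle 0 → 1 → 0: weight = 2, length = 2, mean = 2/2 ≈ 1.000
  cycle 0 → 2 → 0: weight = 11, length = 2, mean = 11/2 ≈ 5.500
  cycle 1 → 0 → 1: weight = 2, length = 2, mean = 2/2 ≈ 1.000
Minimum mean = 1.000, attained e.g. along the cycle 0 → 1 → 0 with weight 2 and length 2. So λ(A) = 2/2 = 1.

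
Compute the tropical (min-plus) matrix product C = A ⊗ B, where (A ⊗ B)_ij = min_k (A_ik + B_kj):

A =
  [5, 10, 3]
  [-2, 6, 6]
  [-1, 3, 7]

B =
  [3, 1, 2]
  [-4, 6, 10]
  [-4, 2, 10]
A ⊗ B =
  [-1, 5, 7]
  [1, -1, 0]
  [-1, 0, 1]

Apply the min-plus product entry-by-entry:
  C[0][0] = min over k of (A[0][0] + B[0][0] = 5 + 3 = 8, A[0][1] + B[1][0] = 10 + -4 = 6, A[0][2] + B[2][0] = 3 + -4 = -1) = -1 (attained at k = 2)
  C[0][1] = min over k of (A[0][0] + B[0][1] = 5 + 1 = 6, A[0][1] + B[1][1] = 10 + 6 = 16, A[0][2] + B[2][1] = 3 + 2 = 5) = 5 (attained at k = 2)
  C[0][2] = min over k of (A[0][0] + B[0][2] = 5 + 2 = 7, A[0][1] + B[1][2] = 10 + 10 = 20, A[0][2] + B[2][2] = 3 + 10 = 13) = 7 (attained at k = 0)
  C[1][0] = min over k of (A[1][0] + B[0][0] = -2 + 3 = 1, A[1][1] + B[1][0] = 6 + -4 = 2, A[1][2] + B[2][0] = 6 + -4 = 2) = 1 (attained at k = 0)
  C[1][1] = min over k of (A[1][0] + B[0][1] = -2 + 1 = -1, A[1][1] + B[1][1] = 6 + 6 = 12, A[1][2] + B[2][1] = 6 + 2 = 8) = -1 (attained at k = 0)
  C[1][2] = min over k of (A[1][0] + B[0][2] = -2 + 2 = 0, A[1][1] + B[1][2] = 6 + 10 = 16, A[1][2] + B[2][2] = 6 + 10 = 16) = 0 (attained at k = 0)
  C[2][0] = min over k of (A[2][0] + B[0][0] = -1 + 3 = 2, A[2][1] + B[1][0] = 3 + -4 = -1, A[2][2] + B[2][0] = 7 + -4 = 3) = -1 (attained at k = 1)
  C[2][1] = min over k of (A[2][0] + B[0][1] = -1 + 1 = 0, A[2][1] + B[1][1] = 3 + 6 = 9, A[2][2] + B[2][1] = 7 + 2 = 9) = 0 (attained at k = 0)
  C[2][2] = min over k of (A[2][0] + B[0][2] = -1 + 2 = 1, A[2][1] + B[1][2] = 3 + 10 = 13, A[2][2] + B[2][2] = 7 + 10 = 17) = 1 (attained at k = 0)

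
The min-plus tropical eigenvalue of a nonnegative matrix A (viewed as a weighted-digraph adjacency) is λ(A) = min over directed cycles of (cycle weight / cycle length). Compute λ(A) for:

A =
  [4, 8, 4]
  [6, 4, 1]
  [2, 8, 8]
λ(A) = 3

Enumerate directed cycles and compute their means (weight / length). Sample:
  cycle 0 → 0: weight = 4, length = 1, mean = 4/1 ≈ 4.000
  cycle 1 → 1: weight = 4, length = 1, mean = 4/1 ≈ 4.000
  cycle 2 → 2: weight = 8, length = 1, mean = 8/1 ≈ 8.000
  cycle 0 → 1 → 0: weight = 14, length = 2, mean = 14/2 ≈ 7.000
  cycle 0 → 2 → 0: weight = 6, length = 2, mean = 6/2 ≈ 3.000
  cycle 1 → 0 → 1: weight = 14, length = 2, mean = 14/2 ≈ 7.000
Minimum mean = 3.000, attained e.g. along the cycle 0 → 2 → 0 with weight 6 and length 2. So λ(A) = 6/2 = 3.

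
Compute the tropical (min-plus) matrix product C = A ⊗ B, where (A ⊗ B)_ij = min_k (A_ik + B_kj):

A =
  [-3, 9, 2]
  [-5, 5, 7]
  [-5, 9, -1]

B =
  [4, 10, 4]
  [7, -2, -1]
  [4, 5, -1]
A ⊗ B =
  [1, 7, 1]
  [-1, 3, -1]
  [-1, 4, -2]

Apply the min-plus product entry-by-entry:
  C[0][0] = min over k of (A[0][0] + B[0][0] = -3 + 4 = 1, A[0][1] + B[1][0] = 9 + 7 = 16, A[0][2] + B[2][0] = 2 + 4 = 6) = 1 (attained at k = 0)
  C[0][1] = min over k of (A[0][0] + B[0][1] = -3 + 10 = 7, A[0][1] + B[1][1] = 9 + -2 = 7, A[0][2] + B[2][1] = 2 + 5 = 7) = 7 (attained at k = 0)
  C[0][2] = min over k of (A[0][0] + B[0][2] = -3 + 4 = 1, A[0][1] + B[1][2] = 9 + -1 = 8, A[0][2] + B[2][2] = 2 + -1 = 1) = 1 (attained at k = 0)
  C[1][0] = min over k of (A[1][0] + B[0][0] = -5 + 4 = -1, A[1][1] + B[1][0] = 5 + 7 = 12, A[1][2] + B[2][0] = 7 + 4 = 11) = -1 (attained at k = 0)
  C[1][1] = min over k of (A[1][0] + B[0][1] = -5 + 10 = 5, A[1][1] + B[1][1] = 5 + -2 = 3, A[1][2] + B[2][1] = 7 + 5 = 12) = 3 (attained at k = 1)
  C[1][2] = min over k of (A[1][0] + B[0][2] = -5 + 4 = -1, A[1][1] + B[1][2] = 5 + -1 = 4, A[1][2] + B[2][2] = 7 + -1 = 6) = -1 (attained at k = 0)
  C[2][0] = min over k of (A[2][0] + B[0][0] = -5 + 4 = -1, A[2][1] + B[1][0] = 9 + 7 = 16, A[2][2] + B[2][0] = -1 + 4 = 3) = -1 (attained at k = 0)
  C[2][1] = min over k of (A[2][0] + B[0][1] = -5 + 10 = 5, A[2][1] + B[1][1] = 9 + -2 = 7, A[2][2] + B[2][1] = -1 + 5 = 4) = 4 (attained at k = 2)
  C[2][2] = min over k of (A[2][0] + B[0][2] = -5 + 4 = -1, A[2][1] + B[1][2] = 9 + -1 = 8, A[2][2] + B[2][2] = -1 + -1 = -2) = -2 (attained at k = 2)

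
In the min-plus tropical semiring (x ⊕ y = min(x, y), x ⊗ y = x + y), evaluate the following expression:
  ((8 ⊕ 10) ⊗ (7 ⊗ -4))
((8 ⊕ 10) ⊗ (7 ⊗ -4)) = 11

Expand innermost to outermost. Recall ⊕ takes the minimum of its arguments and ⊗ takes their sum. Working out the expression ((8 ⊕ 10) ⊗ (7 ⊗ -4)) gives 11.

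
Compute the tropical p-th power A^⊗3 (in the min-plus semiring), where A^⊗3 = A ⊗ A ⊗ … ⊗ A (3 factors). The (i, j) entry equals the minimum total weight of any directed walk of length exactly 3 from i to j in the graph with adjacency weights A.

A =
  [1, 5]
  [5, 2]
A^⊗3 =
  [3, 7]
  [7, 6]

Each entry (A^⊗3)_ij equals the minimum over all length-3 walks i = v_0 → v_1 → … → v_3 = j of Σ_t A[v_t][v_{t+1}]. For example, for (i, j) = (0, 1) we minimise over 4 possible intermediate vertex sequences; the minimum is 7, attained along the walk 0 → 0 → 0 → 1.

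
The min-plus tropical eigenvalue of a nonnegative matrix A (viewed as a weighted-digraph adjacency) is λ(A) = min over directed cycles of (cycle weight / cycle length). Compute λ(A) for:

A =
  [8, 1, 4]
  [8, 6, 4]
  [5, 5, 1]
λ(A) = 1

Enumerate directed cycles and compute their means (weight / length). Sample:
  cycle 0 → 0: weight = 8, length = 1, mean = 8/1 ≈ 8.000
  cycle 1 → 1: weight = 6, length = 1, mean = 6/1 ≈ 6.000
  cycle 2 → 2: weight = 1, length = 1, mean = 1/1 ≈ 1.000
  cycle 0 → 1 → 0: weight = 9, length = 2, mean = 9/2 ≈ 4.500
  cycle 0 → 2 → 0: weight = 9, length = 2, mean = 9/2 ≈ 4.500
  cycle 1 → 0 → 1: weight = 9, length = 2, mean = 9/2 ≈ 4.500
Minimum mean = 1.000, attained e.g. along the cycle 2 → 2 with weight 1 and length 1. So λ(A) = 1/1 = 1.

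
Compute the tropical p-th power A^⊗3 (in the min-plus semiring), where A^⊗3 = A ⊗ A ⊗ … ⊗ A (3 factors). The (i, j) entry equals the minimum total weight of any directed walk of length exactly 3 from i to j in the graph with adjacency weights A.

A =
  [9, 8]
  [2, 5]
A^⊗3 =
  [15, 18]
  [12, 15]

Each entry (A^⊗3)_ij equals the minimum over all length-3 walks i = v_0 → v_1 → … → v_3 = j of Σ_t A[v_t][v_{t+1}]. For example, for (i, j) = (0, 1) we minimise over 4 possible intermediate vertex sequences; the minimum is 18, attained along the walk 0 → 1 → 0 → 1.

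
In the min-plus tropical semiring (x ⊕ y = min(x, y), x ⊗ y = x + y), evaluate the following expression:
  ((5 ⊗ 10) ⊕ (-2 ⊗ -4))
((5 ⊗ 10) ⊕ (-2 ⊗ -4)) = -6

Expand innermost to outermost. Recall ⊕ takes the minimum of its arguments and ⊗ takes their sum. Working out the expression ((5 ⊗ 10) ⊕ (-2 ⊗ -4)) gives -6.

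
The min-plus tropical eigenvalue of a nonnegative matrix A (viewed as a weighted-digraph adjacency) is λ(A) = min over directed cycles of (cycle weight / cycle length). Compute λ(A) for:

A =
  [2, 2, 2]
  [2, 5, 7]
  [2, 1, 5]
λ(A) = 5/3

Enumerate directed cycles and compute their means (weight / length). Sample:
  cycle 0 → 0: weight = 2, length = 1, mean = 2/1 ≈ 2.000
  cycle 1 → 1: weight = 5, length = 1, mean = 5/1 ≈ 5.000
  cycle 2 → 2: weight = 5, length = 1, mean = 5/1 ≈ 5.000
  cycle 0 → 1 → 0: weight = 4, length = 2, mean = 4/2 ≈ 2.000
  cycle 0 → 2 → 0: weight = 4, length = 2, mean = 4/2 ≈ 2.000
  cycle 1 → 0 → 1: weight = 4, length = 2, mean = 4/2 ≈ 2.000
Minimum mean = 1.667, attained e.g. along the cycle 0 → 2 → 1 → 0 with weight 5 and length 3. So λ(A) = 5/3 = 5/3.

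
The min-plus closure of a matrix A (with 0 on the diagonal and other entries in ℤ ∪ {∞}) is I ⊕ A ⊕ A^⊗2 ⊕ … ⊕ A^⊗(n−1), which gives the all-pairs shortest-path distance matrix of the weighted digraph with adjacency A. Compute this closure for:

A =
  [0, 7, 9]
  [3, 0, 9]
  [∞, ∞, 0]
Closure =
  [0, 7, 9]
  [3, 0, 9]
  [∞, ∞, 0]

This is the Floyd-Warshall all-pairs shortest-path computation. For each intermediate vertex k = 0, 1, …, 2, update dist[i][j] ← min(dist[i][j], dist[i][k] + dist[k][j]). The final matrix gives, for each (i, j), the minimum total weight of any directed path from i to j (possibly empty when i = j).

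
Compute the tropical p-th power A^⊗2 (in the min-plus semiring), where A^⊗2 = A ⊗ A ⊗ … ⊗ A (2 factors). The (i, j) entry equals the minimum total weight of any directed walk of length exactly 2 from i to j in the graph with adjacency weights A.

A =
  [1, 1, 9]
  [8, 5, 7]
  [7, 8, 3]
A^⊗2 =
  [2, 2, 8]
  [9, 9, 10]
  [8, 8, 6]

Each entry (A^⊗2)_ij equals the minimum over all length-2 walks i = v_0 → v_1 → … → v_2 = j of Σ_t A[v_t][v_{t+1}]. For example, for (i, j) = (0, 2) we minimise over 3 possible intermediate vertex sequences; the minimum is 8, attained along the walk 0 → 1 → 2.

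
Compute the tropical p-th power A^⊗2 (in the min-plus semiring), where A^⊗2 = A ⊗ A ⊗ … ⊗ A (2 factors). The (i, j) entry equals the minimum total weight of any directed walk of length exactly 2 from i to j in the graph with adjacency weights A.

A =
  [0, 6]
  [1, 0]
A^⊗2 =
  [0, 6]
  [1, 0]

Each entry (A^⊗2)_ij equals the minimum over all length-2 walks i = v_0 → v_1 → … → v_2 = j of Σ_t A[v_t][v_{t+1}]. For example, for (i, j) = (0, 1) we minimise over 2 possible intermediate vertex sequences; the minimum is 6, attained along the walk 0 → 0 → 1.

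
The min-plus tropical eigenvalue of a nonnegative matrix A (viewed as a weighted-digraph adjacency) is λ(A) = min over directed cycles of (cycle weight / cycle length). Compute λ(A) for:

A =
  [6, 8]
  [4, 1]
λ(A) = 1

Enumerate directed cycles and compute their means (weight / length). Sample:
  cycle 0 → 0: weight = 6, length = 1, mean = 6/1 ≈ 6.000
  cycle 1 → 1: weight = 1, length = 1, mean = 1/1 ≈ 1.000
  cycle 0 → 1 → 0: weight = 12, length = 2, mean = 12/2 ≈ 6.000
  cycle 1 → 0 → 1: weight = 12, length = 2, mean = 12/2 ≈ 6.000
Minimum mean = 1.000, attained e.g. along the cycle 1 → 1 with weight 1 and length 1. So λ(A) = 1/1 = 1.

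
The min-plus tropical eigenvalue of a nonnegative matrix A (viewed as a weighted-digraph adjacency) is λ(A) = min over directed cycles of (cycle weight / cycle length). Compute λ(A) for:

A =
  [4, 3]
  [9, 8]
λ(A) = 4

Enumerate directed cycles and compute their means (weight / length). Sample:
  cycle 0 → 0: weight = 4, length = 1, mean = 4/1 ≈ 4.000
  cycle 1 → 1: weight = 8, length = 1, mean = 8/1 ≈ 8.000
  cycle 0 → 1 → 0: weight = 12, length = 2, mean = 12/2 ≈ 6.000
  cycle 1 → 0 → 1: weight = 12, length = 2, mean = 12/2 ≈ 6.000
Minimum mean = 4.000, attained e.g. along the cycle 0 → 0 with weight 4 and length 1. So λ(A) = 4/1 = 4.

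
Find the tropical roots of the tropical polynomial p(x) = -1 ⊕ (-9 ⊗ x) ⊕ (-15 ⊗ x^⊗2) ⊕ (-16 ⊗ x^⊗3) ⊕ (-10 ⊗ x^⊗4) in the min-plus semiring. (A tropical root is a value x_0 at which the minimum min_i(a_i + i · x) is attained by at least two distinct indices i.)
Roots: {-6, 1, 6, 8}

Each tropical root is a break point of the lower envelope of the lines y = a_i + i · x (there are 5 lines, with slopes 0, 1, ..., 4). Only the lines that attain the minimum somewhere contribute to roots; other lines are dominated. Here the surviving (envelope) indices are i = 4, i = 3, i = 2, i = 1, i = 0.
Intersections between consecutive envelope lines give the roots: for adjacent envelope indices i < j the intersection is x = (a_i − a_j) / (j − i). Reading off the sorted break points: {-6, 1, 6, 8}.
Verification: at each break x_0, at least two indices attain the minimum of min_i(a_i + i · x_0).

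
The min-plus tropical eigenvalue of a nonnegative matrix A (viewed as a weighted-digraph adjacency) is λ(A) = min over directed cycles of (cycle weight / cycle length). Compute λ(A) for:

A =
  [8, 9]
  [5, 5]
λ(A) = 5

Enumerate directed cycles and compute their means (weight / length). Sample:
  cycle 0 → 0: weight = 8, length = 1, mean = 8/1 ≈ 8.000
  cycle 1 → 1: weight = 5, length = 1, mean = 5/1 ≈ 5.000
  cycle 0 → 1 → 0: weight = 14, length = 2, mean = 14/2 ≈ 7.000
  cycle 1 → 0 → 1: weight = 14, length = 2, mean = 14/2 ≈ 7.000
Minimum mean = 5.000, attained e.g. along the cycle 1 → 1 with weight 5 and length 1. So λ(A) = 5/1 = 5.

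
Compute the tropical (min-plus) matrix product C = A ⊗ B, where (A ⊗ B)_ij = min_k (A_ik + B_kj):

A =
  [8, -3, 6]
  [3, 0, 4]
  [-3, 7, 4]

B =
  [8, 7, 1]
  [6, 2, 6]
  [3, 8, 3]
A ⊗ B =
  [3, -1, 3]
  [6, 2, 4]
  [5, 4, -2]

Apply the min-plus product entry-by-entry:
  C[0][0] = min over k of (A[0][0] + B[0][0] = 8 + 8 = 16, A[0][1] + B[1][0] = -3 + 6 = 3, A[0][2] + B[2][0] = 6 + 3 = 9) = 3 (attained at k = 1)
  C[0][1] = min over k of (A[0][0] + B[0][1] = 8 + 7 = 15, A[0][1] + B[1][1] = -3 + 2 = -1, A[0][2] + B[2][1] = 6 + 8 = 14) = -1 (attained at k = 1)
  C[0][2] = min over k of (A[0][0] + B[0][2] = 8 + 1 = 9, A[0][1] + B[1][2] = -3 + 6 = 3, A[0][2] + B[2][2] = 6 + 3 = 9) = 3 (attained at k = 1)
  C[1][0] = min over k of (A[1][0] + B[0][0] = 3 + 8 = 11, A[1][1] + B[1][0] = 0 + 6 = 6, A[1][2] + B[2][0] = 4 + 3 = 7) = 6 (attained at k = 1)
  C[1][1] = min over k of (A[1][0] + B[0][1] = 3 + 7 = 10, A[1][1] + B[1][1] = 0 + 2 = 2, A[1][2] + B[2][1] = 4 + 8 = 12) = 2 (attained at k = 1)
  C[1][2] = min over k of (A[1][0] + B[0][2] = 3 + 1 = 4, A[1][1] + B[1][2] = 0 + 6 = 6, A[1][2] + B[2][2] = 4 + 3 = 7) = 4 (attained at k = 0)
  C[2][0] = min over k of (A[2][0] + B[0][0] = -3 + 8 = 5, A[2][1] + B[1][0] = 7 + 6 = 13, A[2][2] + B[2][0] = 4 + 3 = 7) = 5 (attained at k = 0)
  C[2][1] = min over k of (A[2][0] + B[0][1] = -3 + 7 = 4, A[2][1] + B[1][1] = 7 + 2 = 9, A[2][2] + B[2][1] = 4 + 8 = 12) = 4 (attained at k = 0)
  C[2][2] = min over k of (A[2][0] + B[0][2] = -3 + 1 = -2, A[2][1] + B[1][2] = 7 + 6 = 13, A[2][2] + B[2][2] = 4 + 3 = 7) = -2 (attained at k = 0)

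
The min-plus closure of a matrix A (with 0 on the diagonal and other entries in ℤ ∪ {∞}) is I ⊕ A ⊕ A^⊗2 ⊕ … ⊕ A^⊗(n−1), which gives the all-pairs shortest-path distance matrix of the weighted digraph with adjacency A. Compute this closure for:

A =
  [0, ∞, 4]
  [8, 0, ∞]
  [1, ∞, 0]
Closure =
  [0, ∞, 4]
  [8, 0, 12]
  [1, ∞, 0]

This is the Floyd-Warshall all-pairs shortest-path computation. For each intermediate vertex k = 0, 1, …, 2, update dist[i][j] ← min(dist[i][j], dist[i][k] + dist[k][j]). The final matrix gives, for each (i, j), the minimum total weight of any directed path from i to j (possibly empty when i = j).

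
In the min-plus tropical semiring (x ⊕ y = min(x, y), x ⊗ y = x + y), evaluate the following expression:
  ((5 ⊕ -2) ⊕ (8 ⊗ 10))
((5 ⊕ -2) ⊕ (8 ⊗ 10)) = -2

Expand innermost to outermost. Recall ⊕ takes the minimum of its arguments and ⊗ takes their sum. Working out the expression ((5 ⊕ -2) ⊕ (8 ⊗ 10)) gives -2.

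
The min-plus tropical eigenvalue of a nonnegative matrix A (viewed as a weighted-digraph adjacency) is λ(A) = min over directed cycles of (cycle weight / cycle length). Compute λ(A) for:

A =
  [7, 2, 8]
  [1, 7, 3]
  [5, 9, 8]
λ(A) = 3/2

Enumerate directed cycles and compute their means (weight / length). Sample:
  cycle 0 → 0: weight = 7, length = 1, mean = 7/1 ≈ 7.000
  cycle 1 → 1: weight = 7, length = 1, mean = 7/1 ≈ 7.000
  cycle 2 → 2: weight = 8, length = 1, mean = 8/1 ≈ 8.000
  cycle 0 → 1 → 0: weight = 3, length = 2, mean = 3/2 ≈ 1.500
  cycle 0 → 2 → 0: weight = 13, length = 2, mean = 13/2 ≈ 6.500
  cycle 1 → 0 → 1: weight = 3, length = 2, mean = 3/2 ≈ 1.500
Minimum mean = 1.500, attained e.g. along the cycle 0 → 1 → 0 with weight 3 and length 2. So λ(A) = 3/2 = 3/2.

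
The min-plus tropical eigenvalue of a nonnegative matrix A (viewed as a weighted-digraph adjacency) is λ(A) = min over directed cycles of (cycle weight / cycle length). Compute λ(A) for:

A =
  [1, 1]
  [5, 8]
λ(A) = 1

Enumerate directed cycles and compute their means (weight / length). Sample:
  cycle 0 → 0: weight = 1, length = 1, mean = 1/1 ≈ 1.000
  cycle 1 → 1: weight = 8, length = 1, mean = 8/1 ≈ 8.000
  cycle 0 → 1 → 0: weight = 6, length = 2, mean = 6/2 ≈ 3.000
  cycle 1 → 0 → 1: weight = 6, length = 2, mean = 6/2 ≈ 3.000
Minimum mean = 1.000, attained e.g. along the cycle 0 → 0 with weight 1 and length 1. So λ(A) = 1/1 = 1.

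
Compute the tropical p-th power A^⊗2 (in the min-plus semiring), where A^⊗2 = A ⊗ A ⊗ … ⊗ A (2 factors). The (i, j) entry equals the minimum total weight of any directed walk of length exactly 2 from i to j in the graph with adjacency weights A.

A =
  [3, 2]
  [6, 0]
A^⊗2 =
  [6, 2]
  [6, 0]

Each entry (A^⊗2)_ij equals the minimum over all length-2 walks i = v_0 → v_1 → … → v_2 = j of Σ_t A[v_t][v_{t+1}]. For example, for (i, j) = (0, 1) we minimise over 2 possible intermediate vertex sequences; the minimum is 2, attained along the walk 0 → 1 → 1.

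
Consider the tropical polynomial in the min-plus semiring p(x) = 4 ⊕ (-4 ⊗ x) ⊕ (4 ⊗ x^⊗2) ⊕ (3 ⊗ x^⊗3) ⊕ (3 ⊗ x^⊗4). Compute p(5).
p(5) = 1

A tropical monomial a ⊗ x^⊗i evaluates to a + i · x. Evaluating each term at x = 5:
  Term 0 contributes 4 + 0 · 5 = 4
  Term 1 contributes -4 + 1 · 5 = 1
  Term 2 contributes 4 + 2 · 5 = 14
  Term 3 contributes 3 + 3 · 5 = 18
  Term 4 contributes 3 + 4 · 5 = 23
p(5) = ⊕ of these = min[4, 1, 14, 18, 23] = 1.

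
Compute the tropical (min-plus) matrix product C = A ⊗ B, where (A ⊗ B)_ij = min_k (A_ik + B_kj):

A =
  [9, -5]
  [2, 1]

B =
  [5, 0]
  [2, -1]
A ⊗ B =
  [-3, -6]
  [3, 0]

Apply the min-plus product entry-by-entry:
  C[0][0] = min over k of (A[0][0] + B[0][0] = 9 + 5 = 14, A[0][1] + B[1][0] = -5 + 2 = -3) = -3 (attained at k = 1)
  C[0][1] = min over k of (A[0][0] + B[0][1] = 9 + 0 = 9, A[0][1] + B[1][1] = -5 + -1 = -6) = -6 (attained at k = 1)
  C[1][0] = min over k of (A[1][0] + B[0][0] = 2 + 5 = 7, A[1][1] + B[1][0] = 1 + 2 = 3) = 3 (attained at k = 1)
  C[1][1] = min over k of (A[1][0] + B[0][1] = 2 + 0 = 2, A[1][1] + B[1][1] = 1 + -1 = 0) = 0 (attained at k = 1)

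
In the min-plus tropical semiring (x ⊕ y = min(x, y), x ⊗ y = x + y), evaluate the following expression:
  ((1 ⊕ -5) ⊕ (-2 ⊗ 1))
((1 ⊕ -5) ⊕ (-2 ⊗ 1)) = -5

Expand innermost to outermost. Recall ⊕ takes the minimum of its arguments and ⊗ takes their sum. Working out the expression ((1 ⊕ -5) ⊕ (-2 ⊗ 1)) gives -5.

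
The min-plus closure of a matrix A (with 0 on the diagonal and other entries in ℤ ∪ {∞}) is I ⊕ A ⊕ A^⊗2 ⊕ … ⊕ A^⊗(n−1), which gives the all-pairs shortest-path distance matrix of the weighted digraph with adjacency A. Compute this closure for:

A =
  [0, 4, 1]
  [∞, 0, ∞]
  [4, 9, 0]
Closure =
  [0, 4, 1]
  [∞, 0, ∞]
  [4, 8, 0]

This is the Floyd-Warshall all-pairs shortest-path computation. For each intermediate vertex k = 0, 1, …, 2, update dist[i][j] ← min(dist[i][j], dist[i][k] + dist[k][j]). The final matrix gives, for each (i, j), the minimum total weight of any directed path from i to j (possibly empty when i = j).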